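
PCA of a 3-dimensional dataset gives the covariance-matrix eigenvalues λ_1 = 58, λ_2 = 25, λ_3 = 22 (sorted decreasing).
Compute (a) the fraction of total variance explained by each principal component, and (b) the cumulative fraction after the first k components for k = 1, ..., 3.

Step 1 — total variance = trace(Sigma) = Σ λ_i = 58 + 25 + 22 = 105.

Step 2 — fraction explained by component i = λ_i / Σ λ:
  PC1: 58/105 = 0.5524
  PC2: 25/105 = 0.2381
  PC3: 22/105 = 0.2095

Step 3 — cumulative fraction after k components = (λ_1 + ... + λ_k) / Σ λ:
  k = 1: 58/105 = 0.5524
  k = 2: (58 + 25)/105 = 83/105 = 0.7905
  k = 3: (58 + 25 + 22)/105 = 105/105 = 1

Summary (fraction, with percent):

explained: PC1 0.5524 (55.24%), PC2 0.2381 (23.81%), PC3 0.2095 (20.95%);  cumulative: 0.5524, 0.7905, 1


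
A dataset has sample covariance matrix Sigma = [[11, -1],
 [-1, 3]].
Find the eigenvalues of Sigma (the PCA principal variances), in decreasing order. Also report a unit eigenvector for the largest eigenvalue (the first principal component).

Step 1 — characteristic polynomial of 2×2 Sigma:
  det(Sigma - λI) = λ² - trace · λ + det = 0.
  trace = 11 + 3 = 14, det = 11·3 - (-1)² = 32.
Step 2 — discriminant:
  Δ = trace² - 4·det = 196 - 128 = 68.
Step 3 — eigenvalues:
  λ = (trace ± √Δ)/2 = (14 ± 8.2462)/2,
  λ_1 = 11.1231,  λ_2 = 2.8769.

Step 4 — unit eigenvector for λ_1: solve (Sigma - λ_1 I)v = 0. First row:
  (11 - 11.1231)·v_x + (-1)·v_y = 0, i.e. (-0.1231)·v_x + (-1)·v_y = 0,
  so v ∝ (b, λ_1 - a) = (-1, 0.1231); multiply by -1 so the first entry is positive: u = (1, -0.1231).
  ||u|| = √((1)² + (-0.1231)²) = √(1.0152) ≈ 1.0075,
  v_1 = u/||u|| ≈ (0.9925, -0.1222) (||v_1|| = 1).

λ_1 = 11.1231,  λ_2 = 2.8769;  v_1 ≈ (0.9925, -0.1222)


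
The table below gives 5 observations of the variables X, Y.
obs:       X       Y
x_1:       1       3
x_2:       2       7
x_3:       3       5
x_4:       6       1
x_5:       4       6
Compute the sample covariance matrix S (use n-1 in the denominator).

Step 1 — column means:
  mean(X) = (1 + 2 + 3 + 6 + 4) / 5 = 16/5 = 3.2
  mean(Y) = (3 + 7 + 5 + 1 + 6) / 5 = 22/5 = 4.4

Step 2 — sample covariance S[i,j] = (1/(n-1)) · Σ_k (x_{k,i} - mean_i) · (x_{k,j} - mean_j), with n-1 = 4.
  S[X,X] = ((-2.2)·(-2.2) + (-1.2)·(-1.2) + (-0.2)·(-0.2) + (2.8)·(2.8) + (0.8)·(0.8)) / 4 = 14.8/4 = 3.7
  S[X,Y] = ((-2.2)·(-1.4) + (-1.2)·(2.6) + (-0.2)·(0.6) + (2.8)·(-3.4) + (0.8)·(1.6)) / 4 = -8.4/4 = -2.1
  S[Y,Y] = ((-1.4)·(-1.4) + (2.6)·(2.6) + (0.6)·(0.6) + (-3.4)·(-3.4) + (1.6)·(1.6)) / 4 = 23.2/4 = 5.8

S is symmetric (S[j,i] = S[i,j]). Assembling:

S = [[3.7, -2.1],
 [-2.1, 5.8]]


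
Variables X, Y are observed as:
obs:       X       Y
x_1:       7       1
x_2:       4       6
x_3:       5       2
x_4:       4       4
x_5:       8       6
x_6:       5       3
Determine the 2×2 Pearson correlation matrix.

Step 1 — column means:
  mean(X) = (7 + 4 + 5 + 4 + 8 + 5) / 6 = 33/6 = 5.5
  mean(Y) = (1 + 6 + 2 + 4 + 6 + 3) / 6 = 22/6 = 3.6667

Step 2 — sample variances and covariances s[i,j] = (1/(n-1)) · Σ_k (x_{k,i} - mean_i) · (x_{k,j} - mean_j), with n-1 = 5:
  s[X,X] = ((1.5)·(1.5) + (-1.5)·(-1.5) + (-0.5)·(-0.5) + (-1.5)·(-1.5) + (2.5)·(2.5) + (-0.5)·(-0.5)) / 5 = 13.5/5 = 2.7
  s[X,Y] = ((1.5)·(-2.6667) + (-1.5)·(2.3333) + (-0.5)·(-1.6667) + (-1.5)·(0.3333) + (2.5)·(2.3333) + (-0.5)·(-0.6667)) / 5 = -1/5 = -0.2
  s[Y,Y] = ((-2.6667)·(-2.6667) + (2.3333)·(2.3333) + (-1.6667)·(-1.6667) + (0.3333)·(0.3333) + (2.3333)·(2.3333) + (-0.6667)·(-0.6667)) / 5 = 21.3333/5 = 4.2667
  Sample standard deviations s_i = √(s[i,i]):
  s(X) = √(2.7) = 1.6432
  s(Y) = √(4.2667) = 2.0656

Step 3 — r_{ij} = s_{ij} / (s_i · s_j):
  r[X,X] = 1 (diagonal).
  r[X,Y] = -0.2 / (1.6432 · 2.0656) = -0.2 / 3.3941 = -0.0589
  r[Y,Y] = 1 (diagonal).

R is symmetric with unit diagonal. Assembling:

R = [[1, -0.0589],
 [-0.0589, 1]]


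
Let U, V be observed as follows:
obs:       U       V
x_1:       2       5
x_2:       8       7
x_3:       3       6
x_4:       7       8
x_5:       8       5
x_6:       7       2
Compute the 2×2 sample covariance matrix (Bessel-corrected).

Step 1 — column means:
  mean(U) = (2 + 8 + 3 + 7 + 8 + 7) / 6 = 35/6 = 5.8333
  mean(V) = (5 + 7 + 6 + 8 + 5 + 2) / 6 = 33/6 = 5.5

Step 2 — sample covariance S[i,j] = (1/(n-1)) · Σ_k (x_{k,i} - mean_i) · (x_{k,j} - mean_j), with n-1 = 5.
  S[U,U] = ((-3.8333)·(-3.8333) + (2.1667)·(2.1667) + (-2.8333)·(-2.8333) + (1.1667)·(1.1667) + (2.1667)·(2.1667) + (1.1667)·(1.1667)) / 5 = 34.8333/5 = 6.9667
  S[U,V] = ((-3.8333)·(-0.5) + (2.1667)·(1.5) + (-2.8333)·(0.5) + (1.1667)·(2.5) + (2.1667)·(-0.5) + (1.1667)·(-3.5)) / 5 = 1.5/5 = 0.3
  S[V,V] = ((-0.5)·(-0.5) + (1.5)·(1.5) + (0.5)·(0.5) + (2.5)·(2.5) + (-0.5)·(-0.5) + (-3.5)·(-3.5)) / 5 = 21.5/5 = 4.3

S is symmetric (S[j,i] = S[i,j]). Assembling:

S = [[6.9667, 0.3],
 [0.3, 4.3]]


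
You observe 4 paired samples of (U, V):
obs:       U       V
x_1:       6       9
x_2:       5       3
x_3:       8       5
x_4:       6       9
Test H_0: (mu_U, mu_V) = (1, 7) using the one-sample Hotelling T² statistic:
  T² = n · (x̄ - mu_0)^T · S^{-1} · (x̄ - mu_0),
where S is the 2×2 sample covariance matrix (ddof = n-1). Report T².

Step 1 — sample mean vector:
  mean(U) = (6 + 5 + 8 + 6) / 4 = 25/4 = 6.25
  mean(V) = (9 + 3 + 5 + 9) / 4 = 26/4 = 6.5
  x̄ = (6.25, 6.5),  deviation x̄ - mu_0 = (6.25, 6.5) - (1, 7) = (5.25, -0.5).

Step 2 — sample covariance matrix, S[i,j] = (1/(n-1)) · Σ_k (x_{k,i} - mean_i) · (x_{k,j} - mean_j), divisor n-1 = 3:
  S[U,U] = ((-0.25)·(-0.25) + (-1.25)·(-1.25) + (1.75)·(1.75) + (-0.25)·(-0.25)) / 3 = 4.75/3 = 1.5833
  S[U,V] = ((-0.25)·(2.5) + (-1.25)·(-3.5) + (1.75)·(-1.5) + (-0.25)·(2.5)) / 3 = 0.5/3 = 0.1667
  S[V,V] = ((2.5)·(2.5) + (-3.5)·(-3.5) + (-1.5)·(-1.5) + (2.5)·(2.5)) / 3 = 27/3 = 9
  S = [[1.5833, 0.1667],
 [0.1667, 9]].

Step 3 — invert S. det(S) = 1.5833·9 - (0.1667)² = 14.2222.
  S^{-1} = (1/det) · [[d, -b], [-b, a]] = [[0.6328, -0.0117],
 [-0.0117, 0.1113]].

Step 4 — quadratic form (x̄ - mu_0)^T · S^{-1} · (x̄ - mu_0):
  S^{-1} · (x̄ - mu_0) = (3.3281, -0.1172),
  (x̄ - mu_0)^T · [...] = (5.25)·(3.3281) + (-0.5)·(-0.1172) = 17.5313.

Step 5 — scale by n: T² = 4 · 17.5313 = 70.125.

T² ≈ 70.125


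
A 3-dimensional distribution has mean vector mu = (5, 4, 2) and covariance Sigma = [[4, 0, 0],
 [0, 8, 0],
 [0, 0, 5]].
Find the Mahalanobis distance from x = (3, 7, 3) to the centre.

Step 1 — centre the observation: (x - mu) = (-2, 3, 1).

Step 2 — invert Sigma (cofactor / det for 3×3, or solve directly):
  Sigma^{-1} = [[0.25, 0, 0],
 [0, 0.125, 0],
 [0, 0, 0.2]].

Step 3 — form the quadratic (x - mu)^T · Sigma^{-1} · (x - mu):
  Sigma^{-1} · (x - mu) = (-0.5, 0.375, 0.2).
  (x - mu)^T · [Sigma^{-1} · (x - mu)] = (-2)·(-0.5) + (3)·(0.375) + (1)·(0.2) = 2.325.

Step 4 — take square root: d = √(2.325) ≈ 1.5248.

d(x, mu) = √(2.325) ≈ 1.5248


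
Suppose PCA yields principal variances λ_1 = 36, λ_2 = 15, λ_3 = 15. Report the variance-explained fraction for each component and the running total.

Step 1 — total variance = trace(Sigma) = Σ λ_i = 36 + 15 + 15 = 66.

Step 2 — fraction explained by component i = λ_i / Σ λ:
  PC1: 36/66 = 0.5455
  PC2: 15/66 = 0.2273
  PC3: 15/66 = 0.2273

Step 3 — cumulative fraction after k components = (λ_1 + ... + λ_k) / Σ λ:
  k = 1: 36/66 = 0.5455
  k = 2: (36 + 15)/66 = 51/66 = 0.7727
  k = 3: (36 + 15 + 15)/66 = 66/66 = 1

Summary (fraction, with percent):

explained: PC1 0.5455 (54.55%), PC2 0.2273 (22.73%), PC3 0.2273 (22.73%);  cumulative: 0.5455, 0.7727, 1


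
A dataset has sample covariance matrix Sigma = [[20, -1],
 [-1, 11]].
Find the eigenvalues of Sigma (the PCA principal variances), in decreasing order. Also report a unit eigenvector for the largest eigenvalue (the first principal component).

Step 1 — characteristic polynomial of 2×2 Sigma:
  det(Sigma - λI) = λ² - trace · λ + det = 0.
  trace = 20 + 11 = 31, det = 20·11 - (-1)² = 219.
Step 2 — discriminant:
  Δ = trace² - 4·det = 961 - 876 = 85.
Step 3 — eigenvalues:
  λ = (trace ± √Δ)/2 = (31 ± 9.2195)/2,
  λ_1 = 20.1098,  λ_2 = 10.8902.

Step 4 — unit eigenvector for λ_1: solve (Sigma - λ_1 I)v = 0. First row:
  (20 - 20.1098)·v_x + (-1)·v_y = 0, i.e. (-0.1098)·v_x + (-1)·v_y = 0,
  so v ∝ (b, λ_1 - a) = (-1, 0.1098); multiply by -1 so the first entry is positive: u = (1, -0.1098).
  ||u|| = √((1)² + (-0.1098)²) = √(1.012) ≈ 1.006,
  v_1 = u/||u|| ≈ (0.994, -0.1091) (||v_1|| = 1).

λ_1 = 20.1098,  λ_2 = 10.8902;  v_1 ≈ (0.994, -0.1091)


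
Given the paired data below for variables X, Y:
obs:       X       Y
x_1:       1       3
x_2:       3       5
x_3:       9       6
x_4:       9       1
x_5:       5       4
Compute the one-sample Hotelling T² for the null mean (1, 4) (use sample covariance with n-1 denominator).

Step 1 — sample mean vector:
  mean(X) = (1 + 3 + 9 + 9 + 5) / 5 = 27/5 = 5.4
  mean(Y) = (3 + 5 + 6 + 1 + 4) / 5 = 19/5 = 3.8
  x̄ = (5.4, 3.8),  deviation x̄ - mu_0 = (5.4, 3.8) - (1, 4) = (4.4, -0.2).

Step 2 — sample covariance matrix, S[i,j] = (1/(n-1)) · Σ_k (x_{k,i} - mean_i) · (x_{k,j} - mean_j), divisor n-1 = 4:
  S[X,X] = ((-4.4)·(-4.4) + (-2.4)·(-2.4) + (3.6)·(3.6) + (3.6)·(3.6) + (-0.4)·(-0.4)) / 4 = 51.2/4 = 12.8
  S[X,Y] = ((-4.4)·(-0.8) + (-2.4)·(1.2) + (3.6)·(2.2) + (3.6)·(-2.8) + (-0.4)·(0.2)) / 4 = -1.6/4 = -0.4
  S[Y,Y] = ((-0.8)·(-0.8) + (1.2)·(1.2) + (2.2)·(2.2) + (-2.8)·(-2.8) + (0.2)·(0.2)) / 4 = 14.8/4 = 3.7
  S = [[12.8, -0.4],
 [-0.4, 3.7]].

Step 3 — invert S. det(S) = 12.8·3.7 - (-0.4)² = 47.2.
  S^{-1} = (1/det) · [[d, -b], [-b, a]] = [[0.0784, 0.0085],
 [0.0085, 0.2712]].

Step 4 — quadratic form (x̄ - mu_0)^T · S^{-1} · (x̄ - mu_0):
  S^{-1} · (x̄ - mu_0) = (0.3432, -0.0169),
  (x̄ - mu_0)^T · [...] = (4.4)·(0.3432) + (-0.2)·(-0.0169) = 1.5136.

Step 5 — scale by n: T² = 5 · 1.5136 = 7.5678.

T² ≈ 7.5678


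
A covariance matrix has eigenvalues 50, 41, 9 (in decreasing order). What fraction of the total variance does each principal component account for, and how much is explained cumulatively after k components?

Step 1 — total variance = trace(Sigma) = Σ λ_i = 50 + 41 + 9 = 100.

Step 2 — fraction explained by component i = λ_i / Σ λ:
  PC1: 50/100 = 0.5
  PC2: 41/100 = 0.41
  PC3: 9/100 = 0.09

Step 3 — cumulative fraction after k components = (λ_1 + ... + λ_k) / Σ λ:
  k = 1: 50/100 = 0.5
  k = 2: (50 + 41)/100 = 91/100 = 0.91
  k = 3: (50 + 41 + 9)/100 = 100/100 = 1

Summary (fraction, with percent):

explained: PC1 0.5 (50%), PC2 0.41 (41%), PC3 0.09 (9%);  cumulative: 0.5, 0.91, 1


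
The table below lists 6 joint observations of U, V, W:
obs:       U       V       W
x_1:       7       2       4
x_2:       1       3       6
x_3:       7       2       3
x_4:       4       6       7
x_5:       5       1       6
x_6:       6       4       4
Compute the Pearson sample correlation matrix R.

Step 1 — column means:
  mean(U) = (7 + 1 + 7 + 4 + 5 + 6) / 6 = 30/6 = 5
  mean(V) = (2 + 3 + 2 + 6 + 1 + 4) / 6 = 18/6 = 3
  mean(W) = (4 + 6 + 3 + 7 + 6 + 4) / 6 = 30/6 = 5

Step 2 — sample variances and covariances s[i,j] = (1/(n-1)) · Σ_k (x_{k,i} - mean_i) · (x_{k,j} - mean_j), with n-1 = 5:
  s[U,U] = ((2)·(2) + (-4)·(-4) + (2)·(2) + (-1)·(-1) + (0)·(0) + (1)·(1)) / 5 = 26/5 = 5.2
  s[U,V] = ((2)·(-1) + (-4)·(0) + (2)·(-1) + (-1)·(3) + (0)·(-2) + (1)·(1)) / 5 = -6/5 = -1.2
  s[U,W] = ((2)·(-1) + (-4)·(1) + (2)·(-2) + (-1)·(2) + (0)·(1) + (1)·(-1)) / 5 = -13/5 = -2.6
  s[V,V] = ((-1)·(-1) + (0)·(0) + (-1)·(-1) + (3)·(3) + (-2)·(-2) + (1)·(1)) / 5 = 16/5 = 3.2
  s[V,W] = ((-1)·(-1) + (0)·(1) + (-1)·(-2) + (3)·(2) + (-2)·(1) + (1)·(-1)) / 5 = 6/5 = 1.2
  s[W,W] = ((-1)·(-1) + (1)·(1) + (-2)·(-2) + (2)·(2) + (1)·(1) + (-1)·(-1)) / 5 = 12/5 = 2.4
  Sample standard deviations s_i = √(s[i,i]):
  s(U) = √(5.2) = 2.2804
  s(V) = √(3.2) = 1.7889
  s(W) = √(2.4) = 1.5492

Step 3 — r_{ij} = s_{ij} / (s_i · s_j):
  r[U,U] = 1 (diagonal).
  r[U,V] = -1.2 / (2.2804 · 1.7889) = -1.2 / 4.0792 = -0.2942
  r[U,W] = -2.6 / (2.2804 · 1.5492) = -2.6 / 3.5327 = -0.736
  r[V,V] = 1 (diagonal).
  r[V,W] = 1.2 / (1.7889 · 1.5492) = 1.2 / 2.7713 = 0.433
  r[W,W] = 1 (diagonal).

R is symmetric with unit diagonal. Assembling:

R = [[1, -0.2942, -0.736],
 [-0.2942, 1, 0.433],
 [-0.736, 0.433, 1]]


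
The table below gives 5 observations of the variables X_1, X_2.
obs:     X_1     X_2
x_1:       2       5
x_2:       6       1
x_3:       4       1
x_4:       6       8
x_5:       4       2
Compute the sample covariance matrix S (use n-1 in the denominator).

Step 1 — column means:
  mean(X_1) = (2 + 6 + 4 + 6 + 4) / 5 = 22/5 = 4.4
  mean(X_2) = (5 + 1 + 1 + 8 + 2) / 5 = 17/5 = 3.4

Step 2 — sample covariance S[i,j] = (1/(n-1)) · Σ_k (x_{k,i} - mean_i) · (x_{k,j} - mean_j), with n-1 = 4.
  S[X_1,X_1] = ((-2.4)·(-2.4) + (1.6)·(1.6) + (-0.4)·(-0.4) + (1.6)·(1.6) + (-0.4)·(-0.4)) / 4 = 11.2/4 = 2.8
  S[X_1,X_2] = ((-2.4)·(1.6) + (1.6)·(-2.4) + (-0.4)·(-2.4) + (1.6)·(4.6) + (-0.4)·(-1.4)) / 4 = 1.2/4 = 0.3
  S[X_2,X_2] = ((1.6)·(1.6) + (-2.4)·(-2.4) + (-2.4)·(-2.4) + (4.6)·(4.6) + (-1.4)·(-1.4)) / 4 = 37.2/4 = 9.3

S is symmetric (S[j,i] = S[i,j]). Assembling:

S = [[2.8, 0.3],
 [0.3, 9.3]]


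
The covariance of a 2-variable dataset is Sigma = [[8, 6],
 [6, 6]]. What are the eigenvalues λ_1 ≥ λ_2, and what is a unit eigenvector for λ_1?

Step 1 — characteristic polynomial of 2×2 Sigma:
  det(Sigma - λI) = λ² - trace · λ + det = 0.
  trace = 8 + 6 = 14, det = 8·6 - (6)² = 12.
Step 2 — discriminant:
  Δ = trace² - 4·det = 196 - 48 = 148.
Step 3 — eigenvalues:
  λ = (trace ± √Δ)/2 = (14 ± 12.1655)/2,
  λ_1 = 13.0828,  λ_2 = 0.9172.

Step 4 — unit eigenvector for λ_1: solve (Sigma - λ_1 I)v = 0. First row:
  (8 - 13.0828)·v_x + (6)·v_y = 0, i.e. (-5.0828)·v_x + (6)·v_y = 0,
  so v ∝ (b, λ_1 - a) = (6, 5.0828) = u.
  ||u|| = √((6)² + (5.0828)²) = √(61.8345) ≈ 7.8635,
  v_1 = u/||u|| ≈ (0.763, 0.6464) (||v_1|| = 1).

λ_1 = 13.0828,  λ_2 = 0.9172;  v_1 ≈ (0.763, 0.6464)


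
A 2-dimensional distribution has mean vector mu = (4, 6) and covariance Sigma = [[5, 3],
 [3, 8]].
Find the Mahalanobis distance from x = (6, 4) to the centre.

Step 1 — centre the observation: (x - mu) = (2, -2).

Step 2 — invert Sigma. det(Sigma) = 5·8 - (3)² = 31.
  Sigma^{-1} = (1/det) · [[d, -b], [-b, a]] = [[0.2581, -0.0968],
 [-0.0968, 0.1613]].

Step 3 — form the quadratic (x - mu)^T · Sigma^{-1} · (x - mu):
  Sigma^{-1} · (x - mu) = (0.7097, -0.5161).
  (x - mu)^T · [Sigma^{-1} · (x - mu)] = (2)·(0.7097) + (-2)·(-0.5161) = 2.4516.

Step 4 — take square root: d = √(2.4516) ≈ 1.5658.

d(x, mu) = √(2.4516) ≈ 1.5658


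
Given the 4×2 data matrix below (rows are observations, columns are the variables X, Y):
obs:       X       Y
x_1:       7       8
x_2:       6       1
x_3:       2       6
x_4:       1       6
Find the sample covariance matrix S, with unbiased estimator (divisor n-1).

Step 1 — column means:
  mean(X) = (7 + 6 + 2 + 1) / 4 = 16/4 = 4
  mean(Y) = (8 + 1 + 6 + 6) / 4 = 21/4 = 5.25

Step 2 — sample covariance S[i,j] = (1/(n-1)) · Σ_k (x_{k,i} - mean_i) · (x_{k,j} - mean_j), with n-1 = 3.
  S[X,X] = ((3)·(3) + (2)·(2) + (-2)·(-2) + (-3)·(-3)) / 3 = 26/3 = 8.6667
  S[X,Y] = ((3)·(2.75) + (2)·(-4.25) + (-2)·(0.75) + (-3)·(0.75)) / 3 = -4/3 = -1.3333
  S[Y,Y] = ((2.75)·(2.75) + (-4.25)·(-4.25) + (0.75)·(0.75) + (0.75)·(0.75)) / 3 = 26.75/3 = 8.9167

S is symmetric (S[j,i] = S[i,j]). Assembling:

S = [[8.6667, -1.3333],
 [-1.3333, 8.9167]]


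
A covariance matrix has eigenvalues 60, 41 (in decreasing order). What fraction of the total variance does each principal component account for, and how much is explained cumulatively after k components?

Step 1 — total variance = trace(Sigma) = Σ λ_i = 60 + 41 = 101.

Step 2 — fraction explained by component i = λ_i / Σ λ:
  PC1: 60/101 = 0.5941
  PC2: 41/101 = 0.4059

Step 3 — cumulative fraction after k components = (λ_1 + ... + λ_k) / Σ λ:
  k = 1: 60/101 = 0.5941
  k = 2: (60 + 41)/101 = 101/101 = 1

Summary (fraction, with percent):

explained: PC1 0.5941 (59.41%), PC2 0.4059 (40.59%);  cumulative: 0.5941, 1


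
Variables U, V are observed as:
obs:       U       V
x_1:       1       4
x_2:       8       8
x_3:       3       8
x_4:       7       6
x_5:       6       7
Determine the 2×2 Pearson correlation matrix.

Step 1 — column means:
  mean(U) = (1 + 8 + 3 + 7 + 6) / 5 = 25/5 = 5
  mean(V) = (4 + 8 + 8 + 6 + 7) / 5 = 33/5 = 6.6

Step 2 — sample variances and covariances s[i,j] = (1/(n-1)) · Σ_k (x_{k,i} - mean_i) · (x_{k,j} - mean_j), with n-1 = 4:
  s[U,U] = ((-4)·(-4) + (3)·(3) + (-2)·(-2) + (2)·(2) + (1)·(1)) / 4 = 34/4 = 8.5
  s[U,V] = ((-4)·(-2.6) + (3)·(1.4) + (-2)·(1.4) + (2)·(-0.6) + (1)·(0.4)) / 4 = 11/4 = 2.75
  s[V,V] = ((-2.6)·(-2.6) + (1.4)·(1.4) + (1.4)·(1.4) + (-0.6)·(-0.6) + (0.4)·(0.4)) / 4 = 11.2/4 = 2.8
  Sample standard deviations s_i = √(s[i,i]):
  s(U) = √(8.5) = 2.9155
  s(V) = √(2.8) = 1.6733

Step 3 — r_{ij} = s_{ij} / (s_i · s_j):
  r[U,U] = 1 (diagonal).
  r[U,V] = 2.75 / (2.9155 · 1.6733) = 2.75 / 4.8785 = 0.5637
  r[V,V] = 1 (diagonal).

R is symmetric with unit diagonal. Assembling:

R = [[1, 0.5637],
 [0.5637, 1]]


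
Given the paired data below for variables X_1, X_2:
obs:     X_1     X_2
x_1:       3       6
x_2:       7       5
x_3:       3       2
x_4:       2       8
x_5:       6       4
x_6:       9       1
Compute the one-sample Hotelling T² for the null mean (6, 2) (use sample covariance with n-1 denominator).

Step 1 — sample mean vector:
  mean(X_1) = (3 + 7 + 3 + 2 + 6 + 9) / 6 = 30/6 = 5
  mean(X_2) = (6 + 5 + 2 + 8 + 4 + 1) / 6 = 26/6 = 4.3333
  x̄ = (5, 4.3333),  deviation x̄ - mu_0 = (5, 4.3333) - (6, 2) = (-1, 2.3333).

Step 2 — sample covariance matrix, S[i,j] = (1/(n-1)) · Σ_k (x_{k,i} - mean_i) · (x_{k,j} - mean_j), divisor n-1 = 5:
  S[X_1,X_1] = ((-2)·(-2) + (2)·(2) + (-2)·(-2) + (-3)·(-3) + (1)·(1) + (4)·(4)) / 5 = 38/5 = 7.6
  S[X_1,X_2] = ((-2)·(1.6667) + (2)·(0.6667) + (-2)·(-2.3333) + (-3)·(3.6667) + (1)·(-0.3333) + (4)·(-3.3333)) / 5 = -22/5 = -4.4
  S[X_2,X_2] = ((1.6667)·(1.6667) + (0.6667)·(0.6667) + (-2.3333)·(-2.3333) + (3.6667)·(3.6667) + (-0.3333)·(-0.3333) + (-3.3333)·(-3.3333)) / 5 = 33.3333/5 = 6.6667
  S = [[7.6, -4.4],
 [-4.4, 6.6667]].

Step 3 — invert S. det(S) = 7.6·6.6667 - (-4.4)² = 31.3067.
  S^{-1} = (1/det) · [[d, -b], [-b, a]] = [[0.2129, 0.1405],
 [0.1405, 0.2428]].

Step 4 — quadratic form (x̄ - mu_0)^T · S^{-1} · (x̄ - mu_0):
  S^{-1} · (x̄ - mu_0) = (0.115, 0.4259),
  (x̄ - mu_0)^T · [...] = (-1)·(0.115) + (2.3333)·(0.4259) = 0.8788.

Step 5 — scale by n: T² = 6 · 0.8788 = 5.2726.

T² ≈ 5.2726


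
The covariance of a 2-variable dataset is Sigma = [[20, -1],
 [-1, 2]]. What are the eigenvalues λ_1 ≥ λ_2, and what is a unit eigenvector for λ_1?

Step 1 — characteristic polynomial of 2×2 Sigma:
  det(Sigma - λI) = λ² - trace · λ + det = 0.
  trace = 20 + 2 = 22, det = 20·2 - (-1)² = 39.
Step 2 — discriminant:
  Δ = trace² - 4·det = 484 - 156 = 328.
Step 3 — eigenvalues:
  λ = (trace ± √Δ)/2 = (22 ± 18.1108)/2,
  λ_1 = 20.0554,  λ_2 = 1.9446.

Step 4 — unit eigenvector for λ_1: solve (Sigma - λ_1 I)v = 0. First row:
  (20 - 20.0554)·v_x + (-1)·v_y = 0, i.e. (-0.0554)·v_x + (-1)·v_y = 0,
  so v ∝ (b, λ_1 - a) = (-1, 0.0554); multiply by -1 so the first entry is positive: u = (1, -0.0554).
  ||u|| = √((1)² + (-0.0554)²) = √(1.0031) ≈ 1.0015,
  v_1 = u/||u|| ≈ (0.9985, -0.0553) (||v_1|| = 1).

λ_1 = 20.0554,  λ_2 = 1.9446;  v_1 ≈ (0.9985, -0.0553)


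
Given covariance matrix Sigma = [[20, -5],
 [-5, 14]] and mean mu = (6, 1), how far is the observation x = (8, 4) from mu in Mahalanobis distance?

Step 1 — centre the observation: (x - mu) = (2, 3).

Step 2 — invert Sigma. det(Sigma) = 20·14 - (-5)² = 255.
  Sigma^{-1} = (1/det) · [[d, -b], [-b, a]] = [[0.0549, 0.0196],
 [0.0196, 0.0784]].

Step 3 — form the quadratic (x - mu)^T · Sigma^{-1} · (x - mu):
  Sigma^{-1} · (x - mu) = (0.1686, 0.2745).
  (x - mu)^T · [Sigma^{-1} · (x - mu)] = (2)·(0.1686) + (3)·(0.2745) = 1.1608.

Step 4 — take square root: d = √(1.1608) ≈ 1.0774.

d(x, mu) = √(1.1608) ≈ 1.0774


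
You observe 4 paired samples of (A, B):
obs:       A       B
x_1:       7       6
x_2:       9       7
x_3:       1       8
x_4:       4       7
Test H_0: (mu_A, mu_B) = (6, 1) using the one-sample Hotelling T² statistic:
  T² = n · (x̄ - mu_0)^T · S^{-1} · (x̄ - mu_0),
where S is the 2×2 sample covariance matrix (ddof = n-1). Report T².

Step 1 — sample mean vector:
  mean(A) = (7 + 9 + 1 + 4) / 4 = 21/4 = 5.25
  mean(B) = (6 + 7 + 8 + 7) / 4 = 28/4 = 7
  x̄ = (5.25, 7),  deviation x̄ - mu_0 = (5.25, 7) - (6, 1) = (-0.75, 6).

Step 2 — sample covariance matrix, S[i,j] = (1/(n-1)) · Σ_k (x_{k,i} - mean_i) · (x_{k,j} - mean_j), divisor n-1 = 3:
  S[A,A] = ((1.75)·(1.75) + (3.75)·(3.75) + (-4.25)·(-4.25) + (-1.25)·(-1.25)) / 3 = 36.75/3 = 12.25
  S[A,B] = ((1.75)·(-1) + (3.75)·(0) + (-4.25)·(1) + (-1.25)·(0)) / 3 = -6/3 = -2
  S[B,B] = ((-1)·(-1) + (0)·(0) + (1)·(1) + (0)·(0)) / 3 = 2/3 = 0.6667
  S = [[12.25, -2],
 [-2, 0.6667]].

Step 3 — invert S. det(S) = 12.25·0.6667 - (-2)² = 4.1667.
  S^{-1} = (1/det) · [[d, -b], [-b, a]] = [[0.16, 0.48],
 [0.48, 2.94]].

Step 4 — quadratic form (x̄ - mu_0)^T · S^{-1} · (x̄ - mu_0):
  S^{-1} · (x̄ - mu_0) = (2.76, 17.28),
  (x̄ - mu_0)^T · [...] = (-0.75)·(2.76) + (6)·(17.28) = 101.61.

Step 5 — scale by n: T² = 4 · 101.61 = 406.44.

T² ≈ 406.44


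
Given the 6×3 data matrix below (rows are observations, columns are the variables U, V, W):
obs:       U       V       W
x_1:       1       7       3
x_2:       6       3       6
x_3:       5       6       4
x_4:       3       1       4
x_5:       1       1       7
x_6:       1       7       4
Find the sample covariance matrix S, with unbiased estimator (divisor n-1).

Step 1 — column means:
  mean(U) = (1 + 6 + 5 + 3 + 1 + 1) / 6 = 17/6 = 2.8333
  mean(V) = (7 + 3 + 6 + 1 + 1 + 7) / 6 = 25/6 = 4.1667
  mean(W) = (3 + 6 + 4 + 4 + 7 + 4) / 6 = 28/6 = 4.6667

Step 2 — sample covariance S[i,j] = (1/(n-1)) · Σ_k (x_{k,i} - mean_i) · (x_{k,j} - mean_j), with n-1 = 5.
  S[U,U] = ((-1.8333)·(-1.8333) + (3.1667)·(3.1667) + (2.1667)·(2.1667) + (0.1667)·(0.1667) + (-1.8333)·(-1.8333) + (-1.8333)·(-1.8333)) / 5 = 24.8333/5 = 4.9667
  S[U,V] = ((-1.8333)·(2.8333) + (3.1667)·(-1.1667) + (2.1667)·(1.8333) + (0.1667)·(-3.1667) + (-1.8333)·(-3.1667) + (-1.8333)·(2.8333)) / 5 = -4.8333/5 = -0.9667
  S[U,W] = ((-1.8333)·(-1.6667) + (3.1667)·(1.3333) + (2.1667)·(-0.6667) + (0.1667)·(-0.6667) + (-1.8333)·(2.3333) + (-1.8333)·(-0.6667)) / 5 = 2.6667/5 = 0.5333
  S[V,V] = ((2.8333)·(2.8333) + (-1.1667)·(-1.1667) + (1.8333)·(1.8333) + (-3.1667)·(-3.1667) + (-3.1667)·(-3.1667) + (2.8333)·(2.8333)) / 5 = 40.8333/5 = 8.1667
  S[V,W] = ((2.8333)·(-1.6667) + (-1.1667)·(1.3333) + (1.8333)·(-0.6667) + (-3.1667)·(-0.6667) + (-3.1667)·(2.3333) + (2.8333)·(-0.6667)) / 5 = -14.6667/5 = -2.9333
  S[W,W] = ((-1.6667)·(-1.6667) + (1.3333)·(1.3333) + (-0.6667)·(-0.6667) + (-0.6667)·(-0.6667) + (2.3333)·(2.3333) + (-0.6667)·(-0.6667)) / 5 = 11.3333/5 = 2.2667

S is symmetric (S[j,i] = S[i,j]). Assembling:

S = [[4.9667, -0.9667, 0.5333],
 [-0.9667, 8.1667, -2.9333],
 [0.5333, -2.9333, 2.2667]]


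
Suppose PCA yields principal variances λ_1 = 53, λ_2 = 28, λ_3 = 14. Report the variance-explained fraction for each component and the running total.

Step 1 — total variance = trace(Sigma) = Σ λ_i = 53 + 28 + 14 = 95.

Step 2 — fraction explained by component i = λ_i / Σ λ:
  PC1: 53/95 = 0.5579
  PC2: 28/95 = 0.2947
  PC3: 14/95 = 0.1474

Step 3 — cumulative fraction after k components = (λ_1 + ... + λ_k) / Σ λ:
  k = 1: 53/95 = 0.5579
  k = 2: (53 + 28)/95 = 81/95 = 0.8526
  k = 3: (53 + 28 + 14)/95 = 95/95 = 1

Summary (fraction, with percent):

explained: PC1 0.5579 (55.79%), PC2 0.2947 (29.47%), PC3 0.1474 (14.74%);  cumulative: 0.5579, 0.8526, 1


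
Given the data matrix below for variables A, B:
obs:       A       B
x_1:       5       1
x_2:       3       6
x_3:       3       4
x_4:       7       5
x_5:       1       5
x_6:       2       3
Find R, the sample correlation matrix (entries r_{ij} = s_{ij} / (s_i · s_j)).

Step 1 — column means:
  mean(A) = (5 + 3 + 3 + 7 + 1 + 2) / 6 = 21/6 = 3.5
  mean(B) = (1 + 6 + 4 + 5 + 5 + 3) / 6 = 24/6 = 4

Step 2 — sample variances and covariances s[i,j] = (1/(n-1)) · Σ_k (x_{k,i} - mean_i) · (x_{k,j} - mean_j), with n-1 = 5:
  s[A,A] = ((1.5)·(1.5) + (-0.5)·(-0.5) + (-0.5)·(-0.5) + (3.5)·(3.5) + (-2.5)·(-2.5) + (-1.5)·(-1.5)) / 5 = 23.5/5 = 4.7
  s[A,B] = ((1.5)·(-3) + (-0.5)·(2) + (-0.5)·(0) + (3.5)·(1) + (-2.5)·(1) + (-1.5)·(-1)) / 5 = -3/5 = -0.6
  s[B,B] = ((-3)·(-3) + (2)·(2) + (0)·(0) + (1)·(1) + (1)·(1) + (-1)·(-1)) / 5 = 16/5 = 3.2
  Sample standard deviations s_i = √(s[i,i]):
  s(A) = √(4.7) = 2.1679
  s(B) = √(3.2) = 1.7889

Step 3 — r_{ij} = s_{ij} / (s_i · s_j):
  r[A,A] = 1 (diagonal).
  r[A,B] = -0.6 / (2.1679 · 1.7889) = -0.6 / 3.8781 = -0.1547
  r[B,B] = 1 (diagonal).

R is symmetric with unit diagonal. Assembling:

R = [[1, -0.1547],
 [-0.1547, 1]]


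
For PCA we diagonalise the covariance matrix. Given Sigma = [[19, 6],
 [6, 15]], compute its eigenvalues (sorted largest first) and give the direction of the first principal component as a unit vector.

Step 1 — characteristic polynomial of 2×2 Sigma:
  det(Sigma - λI) = λ² - trace · λ + det = 0.
  trace = 19 + 15 = 34, det = 19·15 - (6)² = 249.
Step 2 — discriminant:
  Δ = trace² - 4·det = 1156 - 996 = 160.
Step 3 — eigenvalues:
  λ = (trace ± √Δ)/2 = (34 ± 12.6491)/2,
  λ_1 = 23.3246,  λ_2 = 10.6754.

Step 4 — unit eigenvector for λ_1: solve (Sigma - λ_1 I)v = 0. First row:
  (19 - 23.3246)·v_x + (6)·v_y = 0, i.e. (-4.3246)·v_x + (6)·v_y = 0,
  so v ∝ (b, λ_1 - a) = (6, 4.3246) = u.
  ||u|| = √((6)² + (4.3246)²) = √(54.7018) ≈ 7.3961,
  v_1 = u/||u|| ≈ (0.8112, 0.5847) (||v_1|| = 1).

λ_1 = 23.3246,  λ_2 = 10.6754;  v_1 ≈ (0.8112, 0.5847)


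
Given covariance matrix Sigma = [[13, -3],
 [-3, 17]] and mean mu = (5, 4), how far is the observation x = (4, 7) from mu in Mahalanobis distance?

Step 1 — centre the observation: (x - mu) = (-1, 3).

Step 2 — invert Sigma. det(Sigma) = 13·17 - (-3)² = 212.
  Sigma^{-1} = (1/det) · [[d, -b], [-b, a]] = [[0.0802, 0.0142],
 [0.0142, 0.0613]].

Step 3 — form the quadratic (x - mu)^T · Sigma^{-1} · (x - mu):
  Sigma^{-1} · (x - mu) = (-0.0377, 0.1698).
  (x - mu)^T · [Sigma^{-1} · (x - mu)] = (-1)·(-0.0377) + (3)·(0.1698) = 0.5472.

Step 4 — take square root: d = √(0.5472) ≈ 0.7397.

d(x, mu) = √(0.5472) ≈ 0.7397


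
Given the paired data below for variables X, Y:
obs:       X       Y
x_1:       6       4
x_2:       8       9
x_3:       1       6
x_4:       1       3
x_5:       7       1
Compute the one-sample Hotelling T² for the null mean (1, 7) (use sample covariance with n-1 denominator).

Step 1 — sample mean vector:
  mean(X) = (6 + 8 + 1 + 1 + 7) / 5 = 23/5 = 4.6
  mean(Y) = (4 + 9 + 6 + 3 + 1) / 5 = 23/5 = 4.6
  x̄ = (4.6, 4.6),  deviation x̄ - mu_0 = (4.6, 4.6) - (1, 7) = (3.6, -2.4).

Step 2 — sample covariance matrix, S[i,j] = (1/(n-1)) · Σ_k (x_{k,i} - mean_i) · (x_{k,j} - mean_j), divisor n-1 = 4:
  S[X,X] = ((1.4)·(1.4) + (3.4)·(3.4) + (-3.6)·(-3.6) + (-3.6)·(-3.6) + (2.4)·(2.4)) / 4 = 45.2/4 = 11.3
  S[X,Y] = ((1.4)·(-0.6) + (3.4)·(4.4) + (-3.6)·(1.4) + (-3.6)·(-1.6) + (2.4)·(-3.6)) / 4 = 6.2/4 = 1.55
  S[Y,Y] = ((-0.6)·(-0.6) + (4.4)·(4.4) + (1.4)·(1.4) + (-1.6)·(-1.6) + (-3.6)·(-3.6)) / 4 = 37.2/4 = 9.3
  S = [[11.3, 1.55],
 [1.55, 9.3]].

Step 3 — invert S. det(S) = 11.3·9.3 - (1.55)² = 102.6875.
  S^{-1} = (1/det) · [[d, -b], [-b, a]] = [[0.0906, -0.0151],
 [-0.0151, 0.11]].

Step 4 — quadratic form (x̄ - mu_0)^T · S^{-1} · (x̄ - mu_0):
  S^{-1} · (x̄ - mu_0) = (0.3623, -0.3184),
  (x̄ - mu_0)^T · [...] = (3.6)·(0.3623) + (-2.4)·(-0.3184) = 2.0684.

Step 5 — scale by n: T² = 5 · 2.0684 = 10.3421.

T² ≈ 10.3421


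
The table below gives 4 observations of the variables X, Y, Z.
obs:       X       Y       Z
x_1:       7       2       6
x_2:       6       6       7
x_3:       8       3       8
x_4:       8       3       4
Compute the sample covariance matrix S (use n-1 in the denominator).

Step 1 — column means:
  mean(X) = (7 + 6 + 8 + 8) / 4 = 29/4 = 7.25
  mean(Y) = (2 + 6 + 3 + 3) / 4 = 14/4 = 3.5
  mean(Z) = (6 + 7 + 8 + 4) / 4 = 25/4 = 6.25

Step 2 — sample covariance S[i,j] = (1/(n-1)) · Σ_k (x_{k,i} - mean_i) · (x_{k,j} - mean_j), with n-1 = 3.
  S[X,X] = ((-0.25)·(-0.25) + (-1.25)·(-1.25) + (0.75)·(0.75) + (0.75)·(0.75)) / 3 = 2.75/3 = 0.9167
  S[X,Y] = ((-0.25)·(-1.5) + (-1.25)·(2.5) + (0.75)·(-0.5) + (0.75)·(-0.5)) / 3 = -3.5/3 = -1.1667
  S[X,Z] = ((-0.25)·(-0.25) + (-1.25)·(0.75) + (0.75)·(1.75) + (0.75)·(-2.25)) / 3 = -1.25/3 = -0.4167
  S[Y,Y] = ((-1.5)·(-1.5) + (2.5)·(2.5) + (-0.5)·(-0.5) + (-0.5)·(-0.5)) / 3 = 9/3 = 3
  S[Y,Z] = ((-1.5)·(-0.25) + (2.5)·(0.75) + (-0.5)·(1.75) + (-0.5)·(-2.25)) / 3 = 2.5/3 = 0.8333
  S[Z,Z] = ((-0.25)·(-0.25) + (0.75)·(0.75) + (1.75)·(1.75) + (-2.25)·(-2.25)) / 3 = 8.75/3 = 2.9167

S is symmetric (S[j,i] = S[i,j]). Assembling:

S = [[0.9167, -1.1667, -0.4167],
 [-1.1667, 3, 0.8333],
 [-0.4167, 0.8333, 2.9167]]


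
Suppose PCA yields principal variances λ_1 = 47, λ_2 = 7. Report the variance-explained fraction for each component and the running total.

Step 1 — total variance = trace(Sigma) = Σ λ_i = 47 + 7 = 54.

Step 2 — fraction explained by component i = λ_i / Σ λ:
  PC1: 47/54 = 0.8704
  PC2: 7/54 = 0.1296

Step 3 — cumulative fraction after k components = (λ_1 + ... + λ_k) / Σ λ:
  k = 1: 47/54 = 0.8704
  k = 2: (47 + 7)/54 = 54/54 = 1

Summary (fraction, with percent):

explained: PC1 0.8704 (87.04%), PC2 0.1296 (12.96%);  cumulative: 0.8704, 1


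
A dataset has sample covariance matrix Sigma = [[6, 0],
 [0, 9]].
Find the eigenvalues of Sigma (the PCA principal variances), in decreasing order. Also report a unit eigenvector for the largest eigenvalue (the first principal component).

Step 1 — characteristic polynomial of 2×2 Sigma:
  det(Sigma - λI) = λ² - trace · λ + det = 0.
  trace = 6 + 9 = 15, det = 6·9 - (0)² = 54.
Step 2 — discriminant:
  Δ = trace² - 4·det = 225 - 216 = 9.
Step 3 — eigenvalues:
  λ = (trace ± √Δ)/2 = (15 ± 3)/2,
  λ_1 = 9,  λ_2 = 6.

Step 4 — unit eigenvector for λ_1: Sigma is diagonal, so its eigenvectors are the coordinate axes. λ_1 = 9 is the diagonal entry on the second coordinate axis, hence
  v_1 = (0, 1) (||v_1|| = 1).

λ_1 = 9,  λ_2 = 6;  v_1 ≈ (0, 1)


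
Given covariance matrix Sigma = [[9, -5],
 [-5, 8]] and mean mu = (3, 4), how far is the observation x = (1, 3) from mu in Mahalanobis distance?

Step 1 — centre the observation: (x - mu) = (-2, -1).

Step 2 — invert Sigma. det(Sigma) = 9·8 - (-5)² = 47.
  Sigma^{-1} = (1/det) · [[d, -b], [-b, a]] = [[0.1702, 0.1064],
 [0.1064, 0.1915]].

Step 3 — form the quadratic (x - mu)^T · Sigma^{-1} · (x - mu):
  Sigma^{-1} · (x - mu) = (-0.4468, -0.4043).
  (x - mu)^T · [Sigma^{-1} · (x - mu)] = (-2)·(-0.4468) + (-1)·(-0.4043) = 1.2979.

Step 4 — take square root: d = √(1.2979) ≈ 1.1392.

d(x, mu) = √(1.2979) ≈ 1.1392


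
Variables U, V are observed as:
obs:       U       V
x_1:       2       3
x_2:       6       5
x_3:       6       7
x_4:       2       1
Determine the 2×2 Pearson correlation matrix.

Step 1 — column means:
  mean(U) = (2 + 6 + 6 + 2) / 4 = 16/4 = 4
  mean(V) = (3 + 5 + 7 + 1) / 4 = 16/4 = 4

Step 2 — sample variances and covariances s[i,j] = (1/(n-1)) · Σ_k (x_{k,i} - mean_i) · (x_{k,j} - mean_j), with n-1 = 3:
  s[U,U] = ((-2)·(-2) + (2)·(2) + (2)·(2) + (-2)·(-2)) / 3 = 16/3 = 5.3333
  s[U,V] = ((-2)·(-1) + (2)·(1) + (2)·(3) + (-2)·(-3)) / 3 = 16/3 = 5.3333
  s[V,V] = ((-1)·(-1) + (1)·(1) + (3)·(3) + (-3)·(-3)) / 3 = 20/3 = 6.6667
  Sample standard deviations s_i = √(s[i,i]):
  s(U) = √(5.3333) = 2.3094
  s(V) = √(6.6667) = 2.582

Step 3 — r_{ij} = s_{ij} / (s_i · s_j):
  r[U,U] = 1 (diagonal).
  r[U,V] = 5.3333 / (2.3094 · 2.582) = 5.3333 / 5.9628 = 0.8944
  r[V,V] = 1 (diagonal).

R is symmetric with unit diagonal. Assembling:

R = [[1, 0.8944],
 [0.8944, 1]]


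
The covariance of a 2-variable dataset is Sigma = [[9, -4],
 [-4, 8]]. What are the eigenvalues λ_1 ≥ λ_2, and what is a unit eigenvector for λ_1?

Step 1 — characteristic polynomial of 2×2 Sigma:
  det(Sigma - λI) = λ² - trace · λ + det = 0.
  trace = 9 + 8 = 17, det = 9·8 - (-4)² = 56.
Step 2 — discriminant:
  Δ = trace² - 4·det = 289 - 224 = 65.
Step 3 — eigenvalues:
  λ = (trace ± √Δ)/2 = (17 ± 8.0623)/2,
  λ_1 = 12.5311,  λ_2 = 4.4689.

Step 4 — unit eigenvector for λ_1: solve (Sigma - λ_1 I)v = 0. First row:
  (9 - 12.5311)·v_x + (-4)·v_y = 0, i.e. (-3.5311)·v_x + (-4)·v_y = 0,
  so v ∝ (b, λ_1 - a) = (-4, 3.5311); multiply by -1 so the first entry is positive: u = (4, -3.5311).
  ||u|| = √((4)² + (-3.5311)²) = √(28.4689) ≈ 5.3356,
  v_1 = u/||u|| ≈ (0.7497, -0.6618) (||v_1|| = 1).

λ_1 = 12.5311,  λ_2 = 4.4689;  v_1 ≈ (0.7497, -0.6618)


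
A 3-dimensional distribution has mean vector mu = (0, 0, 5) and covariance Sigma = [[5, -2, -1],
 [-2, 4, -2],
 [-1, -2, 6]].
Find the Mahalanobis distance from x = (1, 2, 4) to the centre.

Step 1 — centre the observation: (x - mu) = (1, 2, -1).

Step 2 — invert Sigma (cofactor / det for 3×3, or solve directly):
  Sigma^{-1} = [[0.3125, 0.2188, 0.125],
 [0.2188, 0.4531, 0.1875],
 [0.125, 0.1875, 0.25]].

Step 3 — form the quadratic (x - mu)^T · Sigma^{-1} · (x - mu):
  Sigma^{-1} · (x - mu) = (0.625, 0.9375, 0.25).
  (x - mu)^T · [Sigma^{-1} · (x - mu)] = (1)·(0.625) + (2)·(0.9375) + (-1)·(0.25) = 2.25.

Step 4 — take square root: d = √(2.25) ≈ 1.5.

d(x, mu) = √(2.25) ≈ 1.5


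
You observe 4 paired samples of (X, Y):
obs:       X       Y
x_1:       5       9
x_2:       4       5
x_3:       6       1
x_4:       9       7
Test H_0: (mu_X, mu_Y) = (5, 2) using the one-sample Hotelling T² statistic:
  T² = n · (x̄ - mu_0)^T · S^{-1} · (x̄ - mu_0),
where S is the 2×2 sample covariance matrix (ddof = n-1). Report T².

Step 1 — sample mean vector:
  mean(X) = (5 + 4 + 6 + 9) / 4 = 24/4 = 6
  mean(Y) = (9 + 5 + 1 + 7) / 4 = 22/4 = 5.5
  x̄ = (6, 5.5),  deviation x̄ - mu_0 = (6, 5.5) - (5, 2) = (1, 3.5).

Step 2 — sample covariance matrix, S[i,j] = (1/(n-1)) · Σ_k (x_{k,i} - mean_i) · (x_{k,j} - mean_j), divisor n-1 = 3:
  S[X,X] = ((-1)·(-1) + (-2)·(-2) + (0)·(0) + (3)·(3)) / 3 = 14/3 = 4.6667
  S[X,Y] = ((-1)·(3.5) + (-2)·(-0.5) + (0)·(-4.5) + (3)·(1.5)) / 3 = 2/3 = 0.6667
  S[Y,Y] = ((3.5)·(3.5) + (-0.5)·(-0.5) + (-4.5)·(-4.5) + (1.5)·(1.5)) / 3 = 35/3 = 11.6667
  S = [[4.6667, 0.6667],
 [0.6667, 11.6667]].

Step 3 — invert S. det(S) = 4.6667·11.6667 - (0.6667)² = 54.
  S^{-1} = (1/det) · [[d, -b], [-b, a]] = [[0.216, -0.0123],
 [-0.0123, 0.0864]].

Step 4 — quadratic form (x̄ - mu_0)^T · S^{-1} · (x̄ - mu_0):
  S^{-1} · (x̄ - mu_0) = (0.1728, 0.2901),
  (x̄ - mu_0)^T · [...] = (1)·(0.1728) + (3.5)·(0.2901) = 1.1883.

Step 5 — scale by n: T² = 4 · 1.1883 = 4.7531.

T² ≈ 4.7531


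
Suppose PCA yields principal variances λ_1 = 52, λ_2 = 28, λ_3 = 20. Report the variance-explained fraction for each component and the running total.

Step 1 — total variance = trace(Sigma) = Σ λ_i = 52 + 28 + 20 = 100.

Step 2 — fraction explained by component i = λ_i / Σ λ:
  PC1: 52/100 = 0.52
  PC2: 28/100 = 0.28
  PC3: 20/100 = 0.2

Step 3 — cumulative fraction after k components = (λ_1 + ... + λ_k) / Σ λ:
  k = 1: 52/100 = 0.52
  k = 2: (52 + 28)/100 = 80/100 = 0.8
  k = 3: (52 + 28 + 20)/100 = 100/100 = 1

Summary (fraction, with percent):

explained: PC1 0.52 (52%), PC2 0.28 (28%), PC3 0.2 (20%);  cumulative: 0.52, 0.8, 1


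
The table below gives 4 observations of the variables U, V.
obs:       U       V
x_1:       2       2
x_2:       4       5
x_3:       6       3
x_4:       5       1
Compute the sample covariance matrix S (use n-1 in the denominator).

Step 1 — column means:
  mean(U) = (2 + 4 + 6 + 5) / 4 = 17/4 = 4.25
  mean(V) = (2 + 5 + 3 + 1) / 4 = 11/4 = 2.75

Step 2 — sample covariance S[i,j] = (1/(n-1)) · Σ_k (x_{k,i} - mean_i) · (x_{k,j} - mean_j), with n-1 = 3.
  S[U,U] = ((-2.25)·(-2.25) + (-0.25)·(-0.25) + (1.75)·(1.75) + (0.75)·(0.75)) / 3 = 8.75/3 = 2.9167
  S[U,V] = ((-2.25)·(-0.75) + (-0.25)·(2.25) + (1.75)·(0.25) + (0.75)·(-1.75)) / 3 = 0.25/3 = 0.0833
  S[V,V] = ((-0.75)·(-0.75) + (2.25)·(2.25) + (0.25)·(0.25) + (-1.75)·(-1.75)) / 3 = 8.75/3 = 2.9167

S is symmetric (S[j,i] = S[i,j]). Assembling:

S = [[2.9167, 0.0833],
 [0.0833, 2.9167]]


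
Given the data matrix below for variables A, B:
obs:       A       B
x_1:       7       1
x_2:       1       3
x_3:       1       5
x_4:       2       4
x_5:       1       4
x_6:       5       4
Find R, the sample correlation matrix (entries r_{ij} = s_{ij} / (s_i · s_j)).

Step 1 — column means:
  mean(A) = (7 + 1 + 1 + 2 + 1 + 5) / 6 = 17/6 = 2.8333
  mean(B) = (1 + 3 + 5 + 4 + 4 + 4) / 6 = 21/6 = 3.5

Step 2 — sample variances and covariances s[i,j] = (1/(n-1)) · Σ_k (x_{k,i} - mean_i) · (x_{k,j} - mean_j), with n-1 = 5:
  s[A,A] = ((4.1667)·(4.1667) + (-1.8333)·(-1.8333) + (-1.8333)·(-1.8333) + (-0.8333)·(-0.8333) + (-1.8333)·(-1.8333) + (2.1667)·(2.1667)) / 5 = 32.8333/5 = 6.5667
  s[A,B] = ((4.1667)·(-2.5) + (-1.8333)·(-0.5) + (-1.8333)·(1.5) + (-0.8333)·(0.5) + (-1.8333)·(0.5) + (2.1667)·(0.5)) / 5 = -12.5/5 = -2.5
  s[B,B] = ((-2.5)·(-2.5) + (-0.5)·(-0.5) + (1.5)·(1.5) + (0.5)·(0.5) + (0.5)·(0.5) + (0.5)·(0.5)) / 5 = 9.5/5 = 1.9
  Sample standard deviations s_i = √(s[i,i]):
  s(A) = √(6.5667) = 2.5626
  s(B) = √(1.9) = 1.3784

Step 3 — r_{ij} = s_{ij} / (s_i · s_j):
  r[A,A] = 1 (diagonal).
  r[A,B] = -2.5 / (2.5626 · 1.3784) = -2.5 / 3.5322 = -0.7078
  r[B,B] = 1 (diagonal).

R is symmetric with unit diagonal. Assembling:

R = [[1, -0.7078],
 [-0.7078, 1]]


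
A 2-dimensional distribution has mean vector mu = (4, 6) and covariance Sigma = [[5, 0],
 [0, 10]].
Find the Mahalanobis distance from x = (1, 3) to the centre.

Step 1 — centre the observation: (x - mu) = (-3, -3).

Step 2 — invert Sigma. det(Sigma) = 5·10 - (0)² = 50.
  Sigma^{-1} = (1/det) · [[d, -b], [-b, a]] = [[0.2, 0],
 [0, 0.1]].

Step 3 — form the quadratic (x - mu)^T · Sigma^{-1} · (x - mu):
  Sigma^{-1} · (x - mu) = (-0.6, -0.3).
  (x - mu)^T · [Sigma^{-1} · (x - mu)] = (-3)·(-0.6) + (-3)·(-0.3) = 2.7.

Step 4 — take square root: d = √(2.7) ≈ 1.6432.

d(x, mu) = √(2.7) ≈ 1.6432


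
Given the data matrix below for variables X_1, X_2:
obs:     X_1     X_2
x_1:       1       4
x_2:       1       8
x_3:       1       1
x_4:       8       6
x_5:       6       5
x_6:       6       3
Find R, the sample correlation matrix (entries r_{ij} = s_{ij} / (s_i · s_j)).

Step 1 — column means:
  mean(X_1) = (1 + 1 + 1 + 8 + 6 + 6) / 6 = 23/6 = 3.8333
  mean(X_2) = (4 + 8 + 1 + 6 + 5 + 3) / 6 = 27/6 = 4.5

Step 2 — sample variances and covariances s[i,j] = (1/(n-1)) · Σ_k (x_{k,i} - mean_i) · (x_{k,j} - mean_j), with n-1 = 5:
  s[X_1,X_1] = ((-2.8333)·(-2.8333) + (-2.8333)·(-2.8333) + (-2.8333)·(-2.8333) + (4.1667)·(4.1667) + (2.1667)·(2.1667) + (2.1667)·(2.1667)) / 5 = 50.8333/5 = 10.1667
  s[X_1,X_2] = ((-2.8333)·(-0.5) + (-2.8333)·(3.5) + (-2.8333)·(-3.5) + (4.1667)·(1.5) + (2.1667)·(0.5) + (2.1667)·(-1.5)) / 5 = 5.5/5 = 1.1
  s[X_2,X_2] = ((-0.5)·(-0.5) + (3.5)·(3.5) + (-3.5)·(-3.5) + (1.5)·(1.5) + (0.5)·(0.5) + (-1.5)·(-1.5)) / 5 = 29.5/5 = 5.9
  Sample standard deviations s_i = √(s[i,i]):
  s(X_1) = √(10.1667) = 3.1885
  s(X_2) = √(5.9) = 2.429

Step 3 — r_{ij} = s_{ij} / (s_i · s_j):
  r[X_1,X_1] = 1 (diagonal).
  r[X_1,X_2] = 1.1 / (3.1885 · 2.429) = 1.1 / 7.7449 = 0.142
  r[X_2,X_2] = 1 (diagonal).

R is symmetric with unit diagonal. Assembling:

R = [[1, 0.142],
 [0.142, 1]]
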